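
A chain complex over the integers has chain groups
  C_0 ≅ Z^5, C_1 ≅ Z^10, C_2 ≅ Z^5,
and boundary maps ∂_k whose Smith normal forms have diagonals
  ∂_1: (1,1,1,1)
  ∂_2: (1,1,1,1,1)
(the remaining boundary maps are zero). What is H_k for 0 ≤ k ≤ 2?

H_0: b_0 = 5 − 0 − 4 = 1; torsion from ∂_1 factors > 1: none. So H_0 ≅ Z.
H_1: b_1 = 10 − 4 − 5 = 1; torsion from ∂_2 factors > 1: none. So H_1 ≅ Z.
H_2: b_2 = 5 − 5 − 0 = 0; torsion from ∂_3 factors > 1: none. So H_2 ≅ 0.

H_0 ≅ Z,  H_1 ≅ Z,  H_2 = 0.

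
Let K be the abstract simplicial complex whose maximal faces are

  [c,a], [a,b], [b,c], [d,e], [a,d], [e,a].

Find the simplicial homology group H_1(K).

H_1 ≅ Z^2.

Fix the vertex order a < b < c < d < e and write every simplex with vertices in increasing order. Then dim K = 1 and the simplices of K are:

  0-simplices (5): a, b, c, d, e
  1-simplices (6): ab, ac, ad, ae, bc, de

Hence C_0 ≅ Z^5, C_1 ≅ Z^6.

The boundary map ∂_1: C_1 → C_0 is given by ∂[p,q] = [q] − [p]. For instance
  ∂ac = c − a.
The resulting 5×6 matrix has rank 4, and its Smith normal form has invariant factors (1,1,1,1).

Reading off H_k = ker ∂_k / im ∂_{k+1}:

  H_1: rank ker ∂_1 − rank ∂_2 = (6 − 4) − 0 = 2, and there is no ∂_2, so H_1 = Z^2.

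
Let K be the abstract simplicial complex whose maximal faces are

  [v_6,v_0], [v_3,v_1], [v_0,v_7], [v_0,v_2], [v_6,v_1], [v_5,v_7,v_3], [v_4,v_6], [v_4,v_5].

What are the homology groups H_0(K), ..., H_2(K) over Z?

H_0 ≅ Z,  H_1 ≅ Z^2,  H_2 = 0.

Fix the vertex order v_0 < v_1 < v_2 < v_3 < v_4 < v_5 < v_6 < v_7 and write every simplex with vertices in increasing order. Then dim K = 2 and the simplices of K are:

  0-simplices (8): [v_0], [v_1], [v_2], [v_3], [v_4], [v_5], [v_6], [v_7]
  1-simplices (10): [v_0,v_2], [v_0,v_6], [v_0,v_7], [v_1,v_3], [v_1,v_6], [v_3,v_5], [v_3,v_7], [v_4,v_5], [v_4,v_6], [v_5,v_7]
  2-simplices (1): [v_3,v_5,v_7]

Hence C_0 ≅ Z^8, C_1 ≅ Z^10, C_2 ≅ Z^1.

The boundary map ∂_1: C_1 → C_0 is given by ∂[p,q] = [q] − [p]. For instance
  ∂[v_3,v_7] = [v_7] − [v_3].
This gives a 8×10 integer matrix of rank 7; reducing to Smith normal form yields diagonal entries (1,1,1,1,1,1,1).

∂_2: C_2 → C_1 sends each 2-simplex [p,q,r] to [q,r] − [p,r] + [p,q]. For instance
  ∂[v_3,v_5,v_7] = [v_5,v_7] − [v_3,v_7] + [v_3,v_5].
The 10×1 boundary matrix has rank 1 and Smith normal form diag(1).

Now H_k = ker ∂_k / im ∂_{k+1}, so:

  H_0: rank C_0 − rank ∂_1 = 8 − 7 = 1, and the invariant factors of ∂_1 are all 1, so H_0 ≅ Z.
  H_1: rank ker ∂_1 − rank ∂_2 = (10 − 7) − 1 = 2, and the invariant factors of ∂_2 are all 1, so H_1 ≅ Z^2.
  H_2: rank ker ∂_2 − rank ∂_3 = (1 − 1) − 0 = 0, and there is no ∂_3, so H_2 ≅ 0.

As a check, the Euler characteristic is 8 − 10 + 1 = -1, which agrees with 1 − 2 + 0 = -1.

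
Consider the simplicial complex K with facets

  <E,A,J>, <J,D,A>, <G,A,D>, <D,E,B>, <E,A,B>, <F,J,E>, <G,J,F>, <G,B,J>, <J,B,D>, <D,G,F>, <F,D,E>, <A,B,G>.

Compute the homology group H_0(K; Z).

H_0 = Z.

Fix the vertex order A < B < D < E < F < G < J and write every simplex with vertices in increasing order. Then dim K = 2 and the simplices of K are:

  0-simplices (7): A, B, D, E, F, G, J
  1-simplices (18): AB, AD, AE, AG, AJ, BD, BE, BG, BJ, DE, DF, DG, DJ, EF, EJ, FG, FJ, GJ
  2-simplices (12): ABE, ABG, ADG, ADJ, AEJ, BDE, BDJ, BGJ, DEF, DFG, EFJ, FGJ

so the chain groups are C_0 ≅ Z^7, C_1 ≅ Z^18, C_2 ≅ Z^12.

∂_1: C_1 → C_0 sends each edge [p,q] (with p < q) to q − p.
The 7×18 boundary matrix has rank 6 and Smith normal form diag(1,1,1,1,1,1).

Boundary ∂_2: C_2 → C_1 sends each 2-simplex [p,q,r] to [q,r] − [p,r] + [p,q]. For instance
  ∂FGJ = GJ − FJ + FG,
  ∂ADG = DG − AG + AD.
As a 18×12 matrix over Z this has rank 12, with invariant factors (1,1,1,1,1,1,1,1,1,1,1,2).

From H_k ≅ ker(∂_k) / im(∂_{k+1}) we obtain:

  H_0: rank C_0 − rank ∂_1 = 7 − 6 = 1, and the invariant factors of ∂_1 are all 1, so H_0 ≅ Z.

(K is a triangulation of the real projective plane RP^2.)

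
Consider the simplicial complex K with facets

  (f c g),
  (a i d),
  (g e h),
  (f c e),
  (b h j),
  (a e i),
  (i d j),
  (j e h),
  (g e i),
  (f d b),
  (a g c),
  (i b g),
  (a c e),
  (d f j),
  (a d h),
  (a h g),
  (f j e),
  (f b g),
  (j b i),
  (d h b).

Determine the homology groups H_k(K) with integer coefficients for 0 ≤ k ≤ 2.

H_0 = Z,  H_1 = Z ⊕ Z_2,  H_2 = 0.

Take the total order a < b < c < d < e < f < g < h < i < j on the vertex set. Then K (dimension 2) consists of the simplices:

  0-simplices (10): a, b, c, d, e, f, g, h, i, j
  1-simplices (30): ac, ad, ae, ag, ah, ai, bd, bf, bg, bh, bi, bj, ce, cf, cg, df, dh, di, dj, ef, eg, eh, ei, ej, fg, fj, gh, gi, hj, ij
  2-simplices (20): ace, acg, adh, adi, aei, agh, bdf, bdh, bfg, bgi, bhj, bij, cef, cfg, dfj, dij, efj, egh, egi, ehj

so the chain groups are C_0 ≅ Z^10, C_1 ≅ Z^30, C_2 ≅ Z^20.

The boundary map ∂_1: C_1 → C_0 sends each edge [p,q] (with p < q) to q − p. For instance
  ∂bj = j − b.
As a 10×30 matrix over Z this has rank 9, with invariant factors (1,1,1,1,1,1,1,1,1).

∂_2: C_2 → C_1 maps a triangle to the signed sum of its edges. For instance
  ∂dfj = fj − dj + df,
  ∂bhj = hj − bj + bh.
The 30×20 boundary matrix has rank 20 and Smith normal form diag(1,1,1,1,1,1,1,1,1,1,1,1,1,1,1,1,1,1,1,2).

Reading off H_k = ker ∂_k / im ∂_{k+1}:

  H_0: rank C_0 − rank ∂_1 = 10 − 9 = 1, and the invariant factors of ∂_1 are all 1, so H_0 = Z.
  H_1: rank ker ∂_1 − rank ∂_2 = (30 − 9) − 20 = 1, and ∂_2 has invariant factor 2 > 1, so H_1 = Z ⊕ Z_2.
  H_2: rank ker ∂_2 − rank ∂_3 = (20 − 20) − 0 = 0, and there is no ∂_3, so H_2 = 0.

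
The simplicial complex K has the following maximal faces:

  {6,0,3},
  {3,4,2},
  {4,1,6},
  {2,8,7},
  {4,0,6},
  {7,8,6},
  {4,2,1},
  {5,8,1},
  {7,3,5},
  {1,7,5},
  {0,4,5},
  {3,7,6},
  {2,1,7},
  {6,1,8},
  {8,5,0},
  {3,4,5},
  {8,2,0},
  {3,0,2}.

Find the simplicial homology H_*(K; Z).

H_0 ≅ Z,  H_1 ≅ Z ⊕ Z_2,  H_2 = 0.

Fix the vertex order 0 < 1 < 2 < 3 < 4 < 5 < 6 < 7 < 8 and write every simplex with vertices in increasing order. Then dim K = 2 and the simplices of K are:

  0-simplices (9): [0], [1], [2], [3], [4], [5], [6], [7], [8]
  1-simplices (27): (27 of them)
  2-simplices (18): [0,2,3], [0,2,8], [0,3,6], [0,4,5], [0,4,6], [0,5,8], [1,2,4], [1,2,7], [1,4,6], [1,5,7], [1,5,8], [1,6,8], [2,3,4], [2,7,8], [3,4,5], [3,5,7], [3,6,7], [6,7,8]

so the chain groups are C_0 ≅ Z^9, C_1 ≅ Z^27, C_2 ≅ Z^18.

∂_1: C_1 → C_0 maps an edge to its endpoints' difference, ∂[p,q] = q − p.
As a 9×27 matrix over Z this has rank 8, with invariant factors (1,1,1,1,1,1,1,1).

Boundary ∂_2: C_2 → C_1 sends each 2-simplex [p,q,r] to [q,r] − [p,r] + [p,q]. For instance
  ∂[0,4,6] = [4,6] − [0,6] + [0,4],
  ∂[1,6,8] = [6,8] − [1,8] + [1,6].
The 27×18 boundary matrix has rank 18 and Smith normal form diag(1,1,1,1,1,1,1,1,1,1,1,1,1,1,1,1,1,2).

Now H_k = ker ∂_k / im ∂_{k+1}, so:

  H_0: rank C_0 − rank ∂_1 = 9 − 8 = 1, and the invariant factors of ∂_1 are all 1, so H_0 ≅ Z.
  H_1: rank ker ∂_1 − rank ∂_2 = (27 − 8) − 18 = 1, and ∂_2 has invariant factor 2 > 1, so H_1 ≅ Z ⊕ Z_2.
  H_2: rank ker ∂_2 − rank ∂_3 = (18 − 18) − 0 = 0, and there is no ∂_3, so H_2 ≅ 0.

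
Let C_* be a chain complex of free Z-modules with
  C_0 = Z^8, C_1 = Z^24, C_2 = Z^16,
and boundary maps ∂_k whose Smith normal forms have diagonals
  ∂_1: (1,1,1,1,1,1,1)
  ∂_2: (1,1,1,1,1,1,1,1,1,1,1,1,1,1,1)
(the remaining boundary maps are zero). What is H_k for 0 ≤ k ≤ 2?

H_0: b_0 = 8 − 0 − 7 = 1; torsion from ∂_1 factors > 1: none. So H_0 = Z.
H_1: b_1 = 24 − 7 − 15 = 2; torsion from ∂_2 factors > 1: none. So H_1 = Z^2.
H_2: b_2 = 16 − 15 − 0 = 1; torsion from ∂_3 factors > 1: none. So H_2 = Z.

H_0 = Z,  H_1 = Z^2,  H_2 = Z.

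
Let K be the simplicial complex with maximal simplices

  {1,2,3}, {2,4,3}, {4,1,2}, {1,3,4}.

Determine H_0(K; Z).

H_0 ≅ Z.

We work with the vertex ordering 1 < 2 < 3 < 4. The simplices of K, each written with vertices in increasing order, are:

  0-simplices (4): [1], [2], [3], [4]
  1-simplices (6): [1,2], [1,3], [1,4], [2,3], [2,4], [3,4]
  2-simplices (4): [1,2,3], [1,2,4], [1,3,4], [2,3,4]

so the chain groups are C_0 ≅ Z^4, C_1 ≅ Z^6, C_2 ≅ Z^4.

The boundary map ∂_1: C_1 → C_0 is given by ∂[p,q] = [q] − [p]. For instance
  ∂[1,2] = [2] − [1].
The 4×6 boundary matrix has rank 3 and Smith normal form diag(1,1,1).

The boundary map ∂_2: C_2 → C_1 acts by ∂[p,q,r] = [q,r] − [p,r] + [p,q]. For instance
  ∂[2,3,4] = [3,4] − [2,4] + [2,3],
  ∂[1,3,4] = [3,4] − [1,4] + [1,3].
The resulting 6×4 matrix has rank 3, and its Smith normal form has invariant factors (1,1,1).

Now H_k = ker ∂_k / im ∂_{k+1}, so:

  H_0: rank C_0 − rank ∂_1 = 4 − 3 = 1, and the invariant factors of ∂_1 are all 1, so H_0 = Z.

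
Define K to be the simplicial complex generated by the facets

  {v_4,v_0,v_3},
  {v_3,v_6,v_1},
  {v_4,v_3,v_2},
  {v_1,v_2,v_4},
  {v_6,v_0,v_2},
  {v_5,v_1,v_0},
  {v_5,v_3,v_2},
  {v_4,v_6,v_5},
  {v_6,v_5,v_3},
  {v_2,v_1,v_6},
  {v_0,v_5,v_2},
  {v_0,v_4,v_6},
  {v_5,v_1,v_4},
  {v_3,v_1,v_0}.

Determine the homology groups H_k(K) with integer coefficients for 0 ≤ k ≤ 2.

Order the vertices as v_0 < v_1 < v_2 < v_3 < v_4 < v_5 < v_6. Listing each simplex with vertices in this order, K has dimension 2 with simplices:

  0-simplices (7): [v_0], [v_1], [v_2], [v_3], [v_4], [v_5], [v_6]
  1-simplices (21): (21 of them)
  2-simplices (14): (14 of them)

so the chain groups are C_0 ≅ Z^7, C_1 ≅ Z^21, C_2 ≅ Z^14.

∂_1: C_1 → C_0 sends each edge [p,q] (with p < q) to q − p.
The 7×21 boundary matrix has rank 6 and Smith normal form diag(1,1,1,1,1,1).

The boundary map ∂_2: C_2 → C_1 maps a triangle to the signed sum of its edges. For instance
  ∂[v_0,v_1,v_3] = [v_1,v_3] − [v_0,v_3] + [v_0,v_1],
  ∂[v_1,v_2,v_4] = [v_2,v_4] − [v_1,v_4] + [v_1,v_2].
The 21×14 boundary matrix has rank 13 and Smith normal form diag(1,1,1,1,1,1,1,1,1,1,1,1,1).

Now H_k = ker ∂_k / im ∂_{k+1}, so:

  H_0: rank C_0 − rank ∂_1 = 7 − 6 = 1, and the invariant factors of ∂_1 are all 1, so H_0 ≅ Z.
  H_1: rank ker ∂_1 − rank ∂_2 = (21 − 6) − 13 = 2, and the invariant factors of ∂_2 are all 1, so H_1 ≅ Z^2.
  H_2: rank ker ∂_2 − rank ∂_3 = (14 − 13) − 0 = 1, and there is no ∂_3, so H_2 ≅ Z.

(K is a triangulation of the torus T^2.)

H_0 = Z,  H_1 = Z^2,  H_2 = Z.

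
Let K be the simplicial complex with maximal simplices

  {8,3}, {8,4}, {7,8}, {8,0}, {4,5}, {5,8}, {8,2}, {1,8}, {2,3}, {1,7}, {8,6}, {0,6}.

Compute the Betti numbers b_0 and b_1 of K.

b_0 = 1, b_1 = 4.

Fix the vertex order 0 < 1 < 2 < 3 < 4 < 5 < 6 < 7 < 8 and write every simplex with vertices in increasing order. Then dim K = 1 and the simplices of K are:

  0-simplices (9): [0], [1], [2], [3], [4], [5], [6], [7], [8]
  1-simplices (12): [0,6], [0,8], [1,7], [1,8], [2,3], [2,8], [3,8], [4,5], [4,8], [5,8], [6,8], [7,8]

so the chain groups are C_0 ≅ Z^9, C_1 ≅ Z^12.

Boundary ∂_1: C_1 → C_0 sends each edge [p,q] (with p < q) to q − p. For instance
  ∂[0,8] = [8] − [0].
The 9×12 boundary matrix has rank 8 and Smith normal form diag(1,1,1,1,1,1,1,1).

Now H_k = ker ∂_k / im ∂_{k+1}, so:

  H_0: rank C_0 − rank ∂_1 = 9 − 8 = 1, and the invariant factors of ∂_1 are all 1, so H_0 = Z.
  H_1: rank ker ∂_1 − rank ∂_2 = (12 − 8) − 0 = 4, and there is no ∂_2, so H_1 = Z^4.

As a check, the Euler characteristic is 9 − 12 = -3, which agrees with 1 − 4 = -3.

Hence the Betti numbers are b_0 = 1, b_1 = 4.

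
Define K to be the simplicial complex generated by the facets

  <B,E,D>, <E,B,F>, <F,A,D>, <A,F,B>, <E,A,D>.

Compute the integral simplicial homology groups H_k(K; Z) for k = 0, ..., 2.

We work with the vertex ordering A < B < D < E < F. The simplices of K, each written with vertices in increasing order, are:

  0-simplices (5): A, B, D, E, F
  1-simplices (10): AB, AD, AE, AF, BD, BE, BF, DE, DF, EF
  2-simplices (5): ABF, ADE, ADF, BDE, BEF

Hence C_0 ≅ Z^5, C_1 ≅ Z^10, C_2 ≅ Z^5.

∂_1: C_1 → C_0 is given by ∂[p,q] = [q] − [p]. For instance
  ∂AF = F − A.
The resulting 5×10 matrix has rank 4, and its Smith normal form has invariant factors (1,1,1,1).

The boundary map ∂_2: C_2 → C_1 sends each 2-simplex [p,q,r] to [q,r] − [p,r] + [p,q]. For instance
  ∂ABF = BF − AF + AB,
  ∂BDE = DE − BE + BD.
The resulting 10×5 matrix has rank 5, and its Smith normal form has invariant factors (1,1,1,1,1).

From H_k ≅ ker(∂_k) / im(∂_{k+1}) we obtain:

  H_0: rank C_0 − rank ∂_1 = 5 − 4 = 1, and the invariant factors of ∂_1 are all 1, so H_0 ≅ Z.
  H_1: rank ker ∂_1 − rank ∂_2 = (10 − 4) − 5 = 1, and the invariant factors of ∂_2 are all 1, so H_1 ≅ Z.
  H_2: rank ker ∂_2 − rank ∂_3 = (5 − 5) − 0 = 0, and there is no ∂_3, so H_2 ≅ 0.

As a check, the Euler characteristic is 5 − 10 + 5 = 0, which agrees with 1 − 1 + 0 = 0.
(K is a triangulation of the Möbius band.)

H_0 = Z,  H_1 = Z,  H_2 = 0.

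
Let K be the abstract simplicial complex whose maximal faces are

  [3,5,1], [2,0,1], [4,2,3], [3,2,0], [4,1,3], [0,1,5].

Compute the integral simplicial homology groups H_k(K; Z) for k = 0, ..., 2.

Take the total order 0 < 1 < 2 < 3 < 4 < 5 on the vertex set. Then K (dimension 2) consists of the simplices:

  0-simplices (6): [0], [1], [2], [3], [4], [5]
  1-simplices (12): [0,1], [0,2], [0,3], [0,5], [1,2], [1,3], [1,4], [1,5], [2,3], [2,4], [3,4], [3,5]
  2-simplices (6): [0,1,2], [0,1,5], [0,2,3], [1,3,4], [1,3,5], [2,3,4]

giving chain groups C_0 ≅ Z^6, C_1 ≅ Z^12, C_2 ≅ Z^6.

∂_1: C_1 → C_0 is given by ∂[p,q] = [q] − [p]. For instance
  ∂[0,5] = [5] − [0].
As a 6×12 matrix over Z this has rank 5, with invariant factors (1,1,1,1,1).

Boundary ∂_2: C_2 → C_1 acts by ∂[p,q,r] = [q,r] − [p,r] + [p,q]. For instance
  ∂[2,3,4] = [3,4] − [2,4] + [2,3],
  ∂[0,2,3] = [2,3] − [0,3] + [0,2].
As a 12×6 matrix over Z this has rank 6, with invariant factors (1,1,1,1,1,1).

Computing H_k = (kernel of ∂_k) / (image of ∂_{k+1}):

  H_0: rank C_0 − rank ∂_1 = 6 − 5 = 1, and the invariant factors of ∂_1 are all 1, so H_0 ≅ Z.
  H_1: rank ker ∂_1 − rank ∂_2 = (12 − 5) − 6 = 1, and the invariant factors of ∂_2 are all 1, so H_1 ≅ Z.
  H_2: rank ker ∂_2 − rank ∂_3 = (6 − 6) − 0 = 0, and there is no ∂_3, so H_2 ≅ 0.

As a check, the Euler characteristic is 6 − 12 + 6 = 0, which agrees with 1 − 1 + 0 = 0.

H_0 ≅ Z,  H_1 ≅ Z,  H_2 = 0.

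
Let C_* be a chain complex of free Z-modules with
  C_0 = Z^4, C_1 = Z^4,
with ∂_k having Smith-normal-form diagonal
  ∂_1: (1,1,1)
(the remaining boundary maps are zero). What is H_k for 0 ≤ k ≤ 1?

H_0 = Z,  H_1 = Z.

H_0: b_0 = 4 − 0 − 3 = 1; torsion from ∂_1 factors > 1: none. So H_0 = Z.
H_1: b_1 = 4 − 3 − 0 = 1; torsion from ∂_2 factors > 1: none. So H_1 = Z.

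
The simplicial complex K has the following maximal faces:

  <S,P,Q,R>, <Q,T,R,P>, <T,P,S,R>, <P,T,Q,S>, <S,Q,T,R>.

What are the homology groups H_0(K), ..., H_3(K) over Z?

H_0 = Z,  H_1 = 0,  H_2 = 0,  H_3 = Z.

Take the total order P < Q < R < S < T on the vertex set. Then K (dimension 3) consists of the simplices:

  0-simplices (5): P, Q, R, S, T
  1-simplices (10): PQ, PR, PS, PT, QR, QS, QT, RS, RT, ST
  2-simplices (10): PQR, PQS, PQT, PRS, PRT, PST, QRS, QRT, QST, RST
  3-simplices (5): PQRS, PQRT, PQST, PRST, QRST

so the chain groups are C_0 ≅ Z^5, C_1 ≅ Z^10, C_2 ≅ Z^10, C_3 ≅ Z^5.

The boundary map ∂_1: C_1 → C_0 is given by ∂[p,q] = [q] − [p]. For instance
  ∂RS = S − R.
The resulting 5×10 matrix has rank 4, and its Smith normal form has invariant factors (1,1,1,1).

The boundary map ∂_2: C_2 → C_1 acts by ∂[p,q,r] = [q,r] − [p,r] + [p,q]. For instance
  ∂PRS = RS − PS + PR,
  ∂QRS = RS − QS + QR.
This gives a 10×10 integer matrix of rank 6; reducing to Smith normal form yields diagonal entries (1,1,1,1,1,1).

The boundary map ∂_3: C_3 → C_2 sends each 3-simplex σ to the alternating sum Σ_i (−1)^i (σ with its i-th vertex removed). For instance
  ∂PQST = QST − PST + PQT − PQS,
  ∂PRST = RST − PST + PRT − PRS.
As a 10×5 matrix over Z this has rank 4, with invariant factors (1,1,1,1).

Computing H_k = (kernel of ∂_k) / (image of ∂_{k+1}):

  H_0: rank C_0 − rank ∂_1 = 5 − 4 = 1, and the invariant factors of ∂_1 are all 1, so H_0 = Z.
  H_1: rank ker ∂_1 − rank ∂_2 = (10 − 4) − 6 = 0, and the invariant factors of ∂_2 are all 1, so H_1 = 0.
  H_2: rank ker ∂_2 − rank ∂_3 = (10 − 6) − 4 = 0, and the invariant factors of ∂_3 are all 1, so H_2 = 0.
  H_3: rank ker ∂_3 − rank ∂_4 = (5 − 4) − 0 = 1, and there is no ∂_4, so H_3 = Z.

As a check, the Euler characteristic is 5 − 10 + 10 − 5 = 0, which agrees with 1 − 0 + 0 − 1 = 0.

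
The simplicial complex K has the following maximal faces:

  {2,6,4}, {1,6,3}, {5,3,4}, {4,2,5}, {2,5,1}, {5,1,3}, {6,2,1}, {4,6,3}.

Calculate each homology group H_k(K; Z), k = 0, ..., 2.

Order the vertices as 1 < 2 < 3 < 4 < 5 < 6. Listing each simplex with vertices in this order, K has dimension 2 with simplices:

  0-simplices (6): [1], [2], [3], [4], [5], [6]
  1-simplices (12): [1,2], [1,3], [1,5], [1,6], [2,4], [2,5], [2,6], [3,4], [3,5], [3,6], [4,5], [4,6]
  2-simplices (8): [1,2,5], [1,2,6], [1,3,5], [1,3,6], [2,4,5], [2,4,6], [3,4,5], [3,4,6]

Hence C_0 ≅ Z^6, C_1 ≅ Z^12, C_2 ≅ Z^8.

Boundary ∂_1: C_1 → C_0 is given by ∂[p,q] = [q] − [p].
As a 6×12 matrix over Z this has rank 5, with invariant factors (1,1,1,1,1).

The boundary map ∂_2: C_2 → C_1 sends each 2-simplex [p,q,r] to [q,r] − [p,r] + [p,q]. For instance
  ∂[1,2,6] = [2,6] − [1,6] + [1,2],
  ∂[2,4,5] = [4,5] − [2,5] + [2,4].
The resulting 12×8 matrix has rank 7, and its Smith normal form has invariant factors (1,1,1,1,1,1,1).

Reading off H_k = ker ∂_k / im ∂_{k+1}:

  H_0: rank C_0 − rank ∂_1 = 6 − 5 = 1, and the invariant factors of ∂_1 are all 1, so H_0 ≅ Z.
  H_1: rank ker ∂_1 − rank ∂_2 = (12 − 5) − 7 = 0, and the invariant factors of ∂_2 are all 1, so H_1 ≅ 0.
  H_2: rank ker ∂_2 − rank ∂_3 = (8 − 7) − 0 = 1, and there is no ∂_3, so H_2 ≅ Z.

H_0 = Z,  H_1 = 0,  H_2 = Z.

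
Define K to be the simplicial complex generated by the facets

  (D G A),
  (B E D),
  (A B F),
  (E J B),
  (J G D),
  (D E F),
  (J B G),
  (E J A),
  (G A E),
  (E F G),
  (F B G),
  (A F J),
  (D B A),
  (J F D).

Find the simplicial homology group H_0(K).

Take the total order A < B < D < E < F < G < J on the vertex set. Then K (dimension 2) consists of the simplices:

  0-simplices (7): A, B, D, E, F, G, J
  1-simplices (21): AB, AD, AE, AF, AG, AJ, BD, BE, BF, BG, BJ, DE, DF, DG, DJ, EF, EG, EJ, FG, FJ, GJ
  2-simplices (14): ABD, ABF, ADG, AEG, AEJ, AFJ, BDE, BEJ, BFG, BGJ, DEF, DFJ, DGJ, EFG

so the chain groups are C_0 ≅ Z^7, C_1 ≅ Z^21, C_2 ≅ Z^14.

∂_1: C_1 → C_0 maps an edge to its endpoints' difference, ∂[p,q] = q − p.
The resulting 7×21 matrix has rank 6, and its Smith normal form has invariant factors (1,1,1,1,1,1).

Boundary ∂_2: C_2 → C_1 acts by ∂[p,q,r] = [q,r] − [p,r] + [p,q]. For instance
  ∂BEJ = EJ − BJ + BE,
  ∂BFG = FG − BG + BF.
The 21×14 boundary matrix has rank 13 and Smith normal form diag(1,1,1,1,1,1,1,1,1,1,1,1,1).

Computing H_k = (kernel of ∂_k) / (image of ∂_{k+1}):

  H_0: rank C_0 − rank ∂_1 = 7 − 6 = 1, and the invariant factors of ∂_1 are all 1, so H_0 = Z.

H_0 = Z.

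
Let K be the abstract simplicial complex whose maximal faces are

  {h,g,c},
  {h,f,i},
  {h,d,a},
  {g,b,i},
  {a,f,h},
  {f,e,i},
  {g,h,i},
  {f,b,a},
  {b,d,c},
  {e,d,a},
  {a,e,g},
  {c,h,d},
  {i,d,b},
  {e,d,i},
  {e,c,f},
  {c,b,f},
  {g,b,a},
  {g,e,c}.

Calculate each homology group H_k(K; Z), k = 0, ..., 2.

H_0 = Z,  H_1 = Z^2,  H_2 = Z.

Order the vertices as a < b < c < d < e < f < g < h < i. Listing each simplex with vertices in this order, K has dimension 2 with simplices:

  0-simplices (9): a, b, c, d, e, f, g, h, i
  1-simplices (27): ab, ad, ae, af, ag, ah, bc, bd, bf, bg, bi, cd, ce, cf, cg, ch, de, dh, di, ef, eg, ei, fh, fi, gh, gi, hi
  2-simplices (18): abf, abg, ade, adh, aeg, afh, bcd, bcf, bdi, bgi, cdh, cef, ceg, cgh, dei, efi, fhi, ghi

giving chain groups C_0 ≅ Z^9, C_1 ≅ Z^27, C_2 ≅ Z^18.

Boundary ∂_1: C_1 → C_0 is given by ∂[p,q] = [q] − [p]. For instance
  ∂cg = g − c.
As a 9×27 matrix over Z this has rank 8, with invariant factors (1,1,1,1,1,1,1,1).

∂_2: C_2 → C_1 maps a triangle to the signed sum of its edges. For instance
  ∂cdh = dh − ch + cd,
  ∂bcf = cf − bf + bc.
The resulting 27×18 matrix has rank 17, and its Smith normal form has invariant factors (1,1,1,1,1,1,1,1,1,1,1,1,1,1,1,1,1).

From H_k ≅ ker(∂_k) / im(∂_{k+1}) we obtain:

  H_0: rank C_0 − rank ∂_1 = 9 − 8 = 1, and the invariant factors of ∂_1 are all 1, so H_0 = Z.
  H_1: rank ker ∂_1 − rank ∂_2 = (27 − 8) − 17 = 2, and the invariant factors of ∂_2 are all 1, so H_1 = Z^2.
  H_2: rank ker ∂_2 − rank ∂_3 = (18 − 17) − 0 = 1, and there is no ∂_3, so H_2 = Z.

(K is a triangulation of the torus T^2.)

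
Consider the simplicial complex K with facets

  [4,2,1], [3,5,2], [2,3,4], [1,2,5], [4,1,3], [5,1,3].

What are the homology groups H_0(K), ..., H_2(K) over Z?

Fix the vertex order 1 < 2 < 3 < 4 < 5 and write every simplex with vertices in increasing order. Then dim K = 2 and the simplices of K are:

  0-simplices (5): [1], [2], [3], [4], [5]
  1-simplices (9): [1,2], [1,3], [1,4], [1,5], [2,3], [2,4], [2,5], [3,4], [3,5]
  2-simplices (6): [1,2,4], [1,2,5], [1,3,4], [1,3,5], [2,3,4], [2,3,5]

so the chain groups are C_0 ≅ Z^5, C_1 ≅ Z^9, C_2 ≅ Z^6.

∂_1: C_1 → C_0 maps an edge to its endpoints' difference, ∂[p,q] = q − p.
This gives a 5×9 integer matrix of rank 4; reducing to Smith normal form yields diagonal entries (1,1,1,1).

Boundary ∂_2: C_2 → C_1 acts by ∂[p,q,r] = [q,r] − [p,r] + [p,q]. For instance
  ∂[1,2,4] = [2,4] − [1,4] + [1,2],
  ∂[1,2,5] = [2,5] − [1,5] + [1,2].
This gives a 9×6 integer matrix of rank 5; reducing to Smith normal form yields diagonal entries (1,1,1,1,1).

From H_k ≅ ker(∂_k) / im(∂_{k+1}) we obtain:

  H_0: rank C_0 − rank ∂_1 = 5 − 4 = 1, and the invariant factors of ∂_1 are all 1, so H_0 = Z.
  H_1: rank ker ∂_1 − rank ∂_2 = (9 − 4) − 5 = 0, and the invariant factors of ∂_2 are all 1, so H_1 = 0.
  H_2: rank ker ∂_2 − rank ∂_3 = (6 − 5) − 0 = 1, and there is no ∂_3, so H_2 = Z.

As a check, the Euler characteristic is 5 − 9 + 6 = 2, which agrees with 1 − 0 + 1 = 2.

H_0 = Z,  H_1 = 0,  H_2 = Z.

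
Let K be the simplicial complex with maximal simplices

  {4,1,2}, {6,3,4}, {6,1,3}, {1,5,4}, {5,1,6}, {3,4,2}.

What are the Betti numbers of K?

b_0 = 1, b_1 = 1, b_2 = 0.

K has 6 vertices, 12 edges, 6 triangles.
rank ∂_0 = 0, rank ∂_1 = 5 ⇒ b_0 = 6 − 0 − 5 = 1; all invariant factors of ∂_1 are 1 so no torsion. So H_0 ≅ Z.
rank ∂_1 = 5, rank ∂_2 = 6 ⇒ b_1 = 12 − 5 − 6 = 1; all invariant factors of ∂_2 are 1 so no torsion. So H_1 ≅ Z.
rank ∂_2 = 6, rank ∂_3 = 0 ⇒ b_2 = 6 − 6 − 0 = 0. So H_2 ≅ 0.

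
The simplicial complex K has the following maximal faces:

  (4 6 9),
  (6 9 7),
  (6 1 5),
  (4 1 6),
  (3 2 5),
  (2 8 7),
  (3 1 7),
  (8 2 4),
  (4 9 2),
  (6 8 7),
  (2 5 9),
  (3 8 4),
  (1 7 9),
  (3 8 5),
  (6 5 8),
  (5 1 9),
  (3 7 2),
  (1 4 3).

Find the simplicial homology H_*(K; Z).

Take the total order 1 < 2 < 3 < 4 < 5 < 6 < 7 < 8 < 9 on the vertex set. Then K (dimension 2) consists of the simplices:

  0-simplices (9): [1], [2], [3], [4], [5], [6], [7], [8], [9]
  1-simplices (27): (27 of them)
  2-simplices (18): [1,3,4], [1,3,7], [1,4,6], [1,5,6], [1,5,9], [1,7,9], [2,3,5], [2,3,7], [2,4,8], [2,4,9], [2,5,9], [2,7,8], [3,4,8], [3,5,8], [4,6,9], [5,6,8], [6,7,8], [6,7,9]

giving chain groups C_0 ≅ Z^9, C_1 ≅ Z^27, C_2 ≅ Z^18.

The boundary map ∂_1: C_1 → C_0 sends each edge [p,q] (with p < q) to q − p. For instance
  ∂[2,5] = [5] − [2].
The 9×27 boundary matrix has rank 8 and Smith normal form diag(1,1,1,1,1,1,1,1).

Boundary ∂_2: C_2 → C_1 maps a triangle to the signed sum of its edges. For instance
  ∂[2,3,5] = [3,5] − [2,5] + [2,3],
  ∂[6,7,8] = [7,8] − [6,8] + [6,7].
This gives a 27×18 integer matrix of rank 18; reducing to Smith normal form yields diagonal entries (1,1,1,1,1,1,1,1,1,1,1,1,1,1,1,1,1,2).

Reading off H_k = ker ∂_k / im ∂_{k+1}:

  H_0: rank C_0 − rank ∂_1 = 9 − 8 = 1, and the invariant factors of ∂_1 are all 1, so H_0 = Z.
  H_1: rank ker ∂_1 − rank ∂_2 = (27 − 8) − 18 = 1, and ∂_2 has invariant factor 2 > 1, so H_1 = Z ⊕ Z_2.
  H_2: rank ker ∂_2 − rank ∂_3 = (18 − 18) − 0 = 0, and there is no ∂_3, so H_2 = 0.

As a check, the Euler characteristic is 9 − 27 + 18 = 0, which agrees with 1 − 1 + 0 = 0.

H_0 ≅ Z,  H_1 ≅ Z ⊕ Z_2,  H_2 = 0.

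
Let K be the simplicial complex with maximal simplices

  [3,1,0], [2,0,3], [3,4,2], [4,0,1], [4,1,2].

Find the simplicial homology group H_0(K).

H_0 = Z.

K has 5 vertices, 10 edges, 5 triangles.
rank ∂_0 = 0, rank ∂_1 = 4 ⇒ b_0 = 5 − 0 − 4 = 1; all invariant factors of ∂_1 are 1 so no torsion. So H_0 ≅ Z.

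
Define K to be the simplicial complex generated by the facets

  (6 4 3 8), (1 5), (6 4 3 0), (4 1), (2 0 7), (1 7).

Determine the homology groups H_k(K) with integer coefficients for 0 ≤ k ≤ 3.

K has 9 vertices, 15 edges, 8 triangles, 2 3-simplices.
rank ∂_0 = 0, rank ∂_1 = 8 ⇒ b_0 = 9 − 0 − 8 = 1; all invariant factors of ∂_1 are 1 so no torsion. So H_0 = Z.
rank ∂_1 = 8, rank ∂_2 = 6 ⇒ b_1 = 15 − 8 − 6 = 1; all invariant factors of ∂_2 are 1 so no torsion. So H_1 = Z.
rank ∂_2 = 6, rank ∂_3 = 2 ⇒ b_2 = 8 − 6 − 2 = 0; all invariant factors of ∂_3 are 1 so no torsion. So H_2 = 0.
rank ∂_3 = 2, rank ∂_4 = 0 ⇒ b_3 = 2 − 2 − 0 = 0. So H_3 = 0.

H_0 = Z,  H_1 = Z,  H_2 = 0,  H_3 = 0.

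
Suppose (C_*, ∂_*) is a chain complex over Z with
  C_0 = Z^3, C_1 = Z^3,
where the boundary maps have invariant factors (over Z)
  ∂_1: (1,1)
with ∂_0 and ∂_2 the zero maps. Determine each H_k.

H_0 ≅ Z,  H_1 ≅ Z.

H_0: b_0 = 3 − 0 − 2 = 1; torsion from ∂_1 factors > 1: none. So H_0 ≅ Z.
H_1: b_1 = 3 − 2 − 0 = 1; torsion from ∂_2 factors > 1: none. So H_1 ≅ Z.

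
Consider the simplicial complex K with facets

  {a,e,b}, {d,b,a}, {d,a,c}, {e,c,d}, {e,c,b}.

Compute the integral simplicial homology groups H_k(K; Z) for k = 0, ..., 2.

Order the vertices as a < b < c < d < e. Listing each simplex with vertices in this order, K has dimension 2 with simplices:

  0-simplices (5): a, b, c, d, e
  1-simplices (10): ab, ac, ad, ae, bc, bd, be, cd, ce, de
  2-simplices (5): abd, abe, acd, bce, cde

so the chain groups are C_0 ≅ Z^5, C_1 ≅ Z^10, C_2 ≅ Z^5.

The boundary map ∂_1: C_1 → C_0 sends each edge [p,q] (with p < q) to q − p. For instance
  ∂ae = e − a.
The resulting 5×10 matrix has rank 4, and its Smith normal form has invariant factors (1,1,1,1).

The boundary map ∂_2: C_2 → C_1 acts by ∂[p,q,r] = [q,r] − [p,r] + [p,q]. For instance
  ∂abd = bd − ad + ab,
  ∂cde = de − ce + cd.
The resulting 10×5 matrix has rank 5, and its Smith normal form has invariant factors (1,1,1,1,1).

Computing H_k = (kernel of ∂_k) / (image of ∂_{k+1}):

  H_0: rank C_0 − rank ∂_1 = 5 − 4 = 1, and the invariant factors of ∂_1 are all 1, so H_0 = Z.
  H_1: rank ker ∂_1 − rank ∂_2 = (10 − 4) − 5 = 1, and the invariant factors of ∂_2 are all 1, so H_1 = Z.
  H_2: rank ker ∂_2 − rank ∂_3 = (5 − 5) − 0 = 0, and there is no ∂_3, so H_2 = 0.

As a check, the Euler characteristic is 5 − 10 + 5 = 0, which agrees with 1 − 1 + 0 = 0.

H_0 = Z,  H_1 = Z,  H_2 = 0.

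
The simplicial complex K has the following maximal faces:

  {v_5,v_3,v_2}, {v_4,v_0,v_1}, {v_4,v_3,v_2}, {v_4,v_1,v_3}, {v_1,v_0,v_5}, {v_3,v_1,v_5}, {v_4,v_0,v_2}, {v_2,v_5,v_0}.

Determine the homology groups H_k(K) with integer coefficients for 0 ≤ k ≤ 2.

K has 6 vertices, 12 edges, 8 triangles.
rank ∂_0 = 0, rank ∂_1 = 5 ⇒ b_0 = 6 − 0 − 5 = 1; all invariant factors of ∂_1 are 1 so no torsion. So H_0 ≅ Z.
rank ∂_1 = 5, rank ∂_2 = 7 ⇒ b_1 = 12 − 5 − 7 = 0; all invariant factors of ∂_2 are 1 so no torsion. So H_1 ≅ 0.
rank ∂_2 = 7, rank ∂_3 = 0 ⇒ b_2 = 8 − 7 − 0 = 1. So H_2 ≅ Z.

H_0 = Z,  H_1 = 0,  H_2 = Z.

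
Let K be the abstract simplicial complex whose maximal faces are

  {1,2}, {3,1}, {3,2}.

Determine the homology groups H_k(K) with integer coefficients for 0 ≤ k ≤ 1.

Fix the vertex order 1 < 2 < 3 and write every simplex with vertices in increasing order. Then dim K = 1 and the simplices of K are:

  0-simplices (3): [1], [2], [3]
  1-simplices (3): [1,2], [1,3], [2,3]

giving chain groups C_0 ≅ Z^3, C_1 ≅ Z^3.

∂_1: C_1 → C_0 is given by ∂[p,q] = [q] − [p].
The 3×3 boundary matrix has rank 2 and Smith normal form diag(1,1).

Computing H_k = (kernel of ∂_k) / (image of ∂_{k+1}):

  H_0: rank C_0 − rank ∂_1 = 3 − 2 = 1, and the invariant factors of ∂_1 are all 1, so H_0 ≅ Z.
  H_1: rank ker ∂_1 − rank ∂_2 = (3 − 2) − 0 = 1, and there is no ∂_2, so H_1 ≅ Z.

As a check, the Euler characteristic is 3 − 3 = 0, which agrees with 1 − 1 = 0.
(K is a triangulation of the circle S^1.)

H_0 ≅ Z,  H_1 ≅ Z.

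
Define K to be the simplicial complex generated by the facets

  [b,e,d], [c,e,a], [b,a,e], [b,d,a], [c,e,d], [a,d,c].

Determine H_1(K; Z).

Fix the vertex order a < b < c < d < e and write every simplex with vertices in increasing order. Then dim K = 2 and the simplices of K are:

  0-simplices (5): a, b, c, d, e
  1-simplices (9): ab, ac, ad, ae, bd, be, cd, ce, de
  2-simplices (6): abd, abe, acd, ace, bde, cde

Hence C_0 ≅ Z^5, C_1 ≅ Z^9, C_2 ≅ Z^6.

The boundary map ∂_1: C_1 → C_0 maps an edge to its endpoints' difference, ∂[p,q] = q − p. For instance
  ∂ad = d − a.
The resulting 5×9 matrix has rank 4, and its Smith normal form has invariant factors (1,1,1,1).

∂_2: C_2 → C_1 acts by ∂[p,q,r] = [q,r] − [p,r] + [p,q]. For instance
  ∂ace = ce − ae + ac,
  ∂abe = be − ae + ab.
As a 9×6 matrix over Z this has rank 5, with invariant factors (1,1,1,1,1).

Reading off H_k = ker ∂_k / im ∂_{k+1}:

  H_1: rank ker ∂_1 − rank ∂_2 = (9 − 4) − 5 = 0, and the invariant factors of ∂_2 are all 1, so H_1 ≅ 0.

H_1 ≅ 0.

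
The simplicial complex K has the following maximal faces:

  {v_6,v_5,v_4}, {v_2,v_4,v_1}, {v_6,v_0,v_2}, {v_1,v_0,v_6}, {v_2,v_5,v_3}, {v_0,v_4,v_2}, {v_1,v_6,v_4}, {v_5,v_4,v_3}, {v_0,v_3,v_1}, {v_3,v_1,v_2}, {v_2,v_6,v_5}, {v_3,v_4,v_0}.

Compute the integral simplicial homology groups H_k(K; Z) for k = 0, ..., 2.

Fix the vertex order v_0 < v_1 < v_2 < v_3 < v_4 < v_5 < v_6 and write every simplex with vertices in increasing order. Then dim K = 2 and the simplices of K are:

  0-simplices (7): [v_0], [v_1], [v_2], [v_3], [v_4], [v_5], [v_6]
  1-simplices (18): (18 of them)
  2-simplices (12): (12 of them)

giving chain groups C_0 ≅ Z^7, C_1 ≅ Z^18, C_2 ≅ Z^12.

The boundary map ∂_1: C_1 → C_0 is given by ∂[p,q] = [q] − [p]. For instance
  ∂[v_0,v_2] = [v_2] − [v_0].
The resulting 7×18 matrix has rank 6, and its Smith normal form has invariant factors (1,1,1,1,1,1).

The boundary map ∂_2: C_2 → C_1 sends each 2-simplex [p,q,r] to [q,r] − [p,r] + [p,q]. For instance
  ∂[v_4,v_5,v_6] = [v_5,v_6] − [v_4,v_6] + [v_4,v_5],
  ∂[v_3,v_4,v_5] = [v_4,v_5] − [v_3,v_5] + [v_3,v_4].
This gives a 18×12 integer matrix of rank 12; reducing to Smith normal form yields diagonal entries (1,1,1,1,1,1,1,1,1,1,1,2).

Computing H_k = (kernel of ∂_k) / (image of ∂_{k+1}):

  H_0: rank C_0 − rank ∂_1 = 7 − 6 = 1, and the invariant factors of ∂_1 are all 1, so H_0 ≅ Z.
  H_1: rank ker ∂_1 − rank ∂_2 = (18 − 6) − 12 = 0, and ∂_2 has invariant factor 2 > 1, so H_1 ≅ Z_2.
  H_2: rank ker ∂_2 − rank ∂_3 = (12 − 12) − 0 = 0, and there is no ∂_3, so H_2 ≅ 0.

As a check, the Euler characteristic is 7 − 18 + 12 = 1, which agrees with 1 − 0 + 0 = 1.

H_0 ≅ Z,  H_1 ≅ Z_2,  H_2 = 0.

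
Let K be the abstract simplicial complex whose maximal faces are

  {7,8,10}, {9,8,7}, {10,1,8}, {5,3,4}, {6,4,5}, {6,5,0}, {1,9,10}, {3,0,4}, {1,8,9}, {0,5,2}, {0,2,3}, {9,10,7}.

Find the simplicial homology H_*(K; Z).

Fix the vertex order 0 < 1 < 2 < 3 < 4 < 5 < 6 < 7 < 8 < 9 < 10 and write every simplex with vertices in increasing order. Then dim K = 2 and the simplices of K are:

  0-simplices (11): [0], [1], [2], [3], [4], [5], [6], [7], [8], [9], [10]
  1-simplices (21): [0,2], [0,3], [0,4], [0,5], [0,6], [1,8], [1,9], [1,10], [2,3], [2,5], [3,4], [3,5], [4,5], [4,6], [5,6], [7,8], [7,9], [7,10], [8,9], [8,10], [9,10]
  2-simplices (12): [0,2,3], [0,2,5], [0,3,4], [0,5,6], [1,8,9], [1,8,10], [1,9,10], [3,4,5], [4,5,6], [7,8,9], [7,8,10], [7,9,10]

Hence C_0 ≅ Z^11, C_1 ≅ Z^21, C_2 ≅ Z^12.

The boundary map ∂_1: C_1 → C_0 maps an edge to its endpoints' difference, ∂[p,q] = q − p. For instance
  ∂[0,3] = [3] − [0].
The resulting 11×21 matrix has rank 9, and its Smith normal form has invariant factors (1,1,1,1,1,1,1,1,1).

Boundary ∂_2: C_2 → C_1 sends each 2-simplex [p,q,r] to [q,r] − [p,r] + [p,q]. For instance
  ∂[7,8,9] = [8,9] − [7,9] + [7,8],
  ∂[1,8,10] = [8,10] − [1,10] + [1,8].
This gives a 21×12 integer matrix of rank 11; reducing to Smith normal form yields diagonal entries (1,1,1,1,1,1,1,1,1,1,1).

Now H_k = ker ∂_k / im ∂_{k+1}, so:

  H_0: rank C_0 − rank ∂_1 = 11 − 9 = 2, and the invariant factors of ∂_1 are all 1, so H_0 ≅ Z^2.
  H_1: rank ker ∂_1 − rank ∂_2 = (21 − 9) − 11 = 1, and the invariant factors of ∂_2 are all 1, so H_1 ≅ Z.
  H_2: rank ker ∂_2 − rank ∂_3 = (12 − 11) − 0 = 1, and there is no ∂_3, so H_2 ≅ Z.

(K is a triangulation of the disjoint union of the cylinder S^1 x I and the 2-sphere S^2.)

H_0 = Z^2,  H_1 = Z,  H_2 = Z.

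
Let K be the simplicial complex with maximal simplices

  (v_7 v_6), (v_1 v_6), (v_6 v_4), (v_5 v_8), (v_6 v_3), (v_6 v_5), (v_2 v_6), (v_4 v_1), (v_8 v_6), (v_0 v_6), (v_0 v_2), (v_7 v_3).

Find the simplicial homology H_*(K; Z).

H_0 ≅ Z,  H_1 ≅ Z^4.

We work with the vertex ordering v_0 < v_1 < v_2 < v_3 < v_4 < v_5 < v_6 < v_7 < v_8. The simplices of K, each written with vertices in increasing order, are:

  0-simplices (9): [v_0], [v_1], [v_2], [v_3], [v_4], [v_5], [v_6], [v_7], [v_8]
  1-simplices (12): [v_0,v_2], [v_0,v_6], [v_1,v_4], [v_1,v_6], [v_2,v_6], [v_3,v_6], [v_3,v_7], [v_4,v_6], [v_5,v_6], [v_5,v_8], [v_6,v_7], [v_6,v_8]

Hence C_0 ≅ Z^9, C_1 ≅ Z^12.

Boundary ∂_1: C_1 → C_0 maps an edge to its endpoints' difference, ∂[p,q] = q − p. For instance
  ∂[v_6,v_7] = [v_7] − [v_6].
The resulting 9×12 matrix has rank 8, and its Smith normal form has invariant factors (1,1,1,1,1,1,1,1).

Reading off H_k = ker ∂_k / im ∂_{k+1}:

  H_0: rank C_0 − rank ∂_1 = 9 − 8 = 1, and the invariant factors of ∂_1 are all 1, so H_0 = Z.
  H_1: rank ker ∂_1 − rank ∂_2 = (12 − 8) − 0 = 4, and there is no ∂_2, so H_1 = Z^4.

As a check, the Euler characteristic is 9 − 12 = -3, which agrees with 1 − 4 = -3.
(K is a triangulation of a wedge of 4 circles.)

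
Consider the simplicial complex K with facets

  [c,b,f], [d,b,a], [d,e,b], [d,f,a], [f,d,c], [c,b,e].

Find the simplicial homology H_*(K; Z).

H_0 = Z,  H_1 = Z,  H_2 = 0.

Fix the vertex order a < b < c < d < e < f and write every simplex with vertices in increasing order. Then dim K = 2 and the simplices of K are:

  0-simplices (6): a, b, c, d, e, f
  1-simplices (12): ab, ad, af, bc, bd, be, bf, cd, ce, cf, de, df
  2-simplices (6): abd, adf, bce, bcf, bde, cdf

Hence C_0 ≅ Z^6, C_1 ≅ Z^12, C_2 ≅ Z^6.

The boundary map ∂_1: C_1 → C_0 sends each edge [p,q] (with p < q) to q − p.
This gives a 6×12 integer matrix of rank 5; reducing to Smith normal form yields diagonal entries (1,1,1,1,1).

∂_2: C_2 → C_1 sends each 2-simplex [p,q,r] to [q,r] − [p,r] + [p,q]. For instance
  ∂bce = ce − be + bc,
  ∂adf = df − af + ad.
The 12×6 boundary matrix has rank 6 and Smith normal form diag(1,1,1,1,1,1).

Reading off H_k = ker ∂_k / im ∂_{k+1}:

  H_0: rank C_0 − rank ∂_1 = 6 − 5 = 1, and the invariant factors of ∂_1 are all 1, so H_0 = Z.
  H_1: rank ker ∂_1 − rank ∂_2 = (12 − 5) − 6 = 1, and the invariant factors of ∂_2 are all 1, so H_1 = Z.
  H_2: rank ker ∂_2 − rank ∂_3 = (6 − 6) − 0 = 0, and there is no ∂_3, so H_2 = 0.

As a check, the Euler characteristic is 6 − 12 + 6 = 0, which agrees with 1 − 1 + 0 = 0.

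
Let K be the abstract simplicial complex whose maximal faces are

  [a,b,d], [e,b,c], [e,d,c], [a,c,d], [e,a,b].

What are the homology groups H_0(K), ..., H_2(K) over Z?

H_0 ≅ Z,  H_1 ≅ Z,  H_2 = 0.

We work with the vertex ordering a < b < c < d < e. The simplices of K, each written with vertices in increasing order, are:

  0-simplices (5): a, b, c, d, e
  1-simplices (10): ab, ac, ad, ae, bc, bd, be, cd, ce, de
  2-simplices (5): abd, abe, acd, bce, cde

so the chain groups are C_0 ≅ Z^5, C_1 ≅ Z^10, C_2 ≅ Z^5.

Boundary ∂_1: C_1 → C_0 maps an edge to its endpoints' difference, ∂[p,q] = q − p. For instance
  ∂ae = e − a.
The 5×10 boundary matrix has rank 4 and Smith normal form diag(1,1,1,1).

∂_2: C_2 → C_1 sends each 2-simplex [p,q,r] to [q,r] − [p,r] + [p,q]. For instance
  ∂abd = bd − ad + ab,
  ∂bce = ce − be + bc.
The 10×5 boundary matrix has rank 5 and Smith normal form diag(1,1,1,1,1).

Computing H_k = (kernel of ∂_k) / (image of ∂_{k+1}):

  H_0: rank C_0 − rank ∂_1 = 5 − 4 = 1, and the invariant factors of ∂_1 are all 1, so H_0 = Z.
  H_1: rank ker ∂_1 − rank ∂_2 = (10 − 4) − 5 = 1, and the invariant factors of ∂_2 are all 1, so H_1 = Z.
  H_2: rank ker ∂_2 − rank ∂_3 = (5 − 5) − 0 = 0, and there is no ∂_3, so H_2 = 0.

(K is a triangulation of the Möbius band.)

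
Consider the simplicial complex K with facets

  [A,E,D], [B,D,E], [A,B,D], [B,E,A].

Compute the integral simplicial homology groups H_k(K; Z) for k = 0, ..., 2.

Take the total order A < B < D < E on the vertex set. Then K (dimension 2) consists of the simplices:

  0-simplices (4): A, B, D, E
  1-simplices (6): AB, AD, AE, BD, BE, DE
  2-simplices (4): ABD, ABE, ADE, BDE

so the chain groups are C_0 ≅ Z^4, C_1 ≅ Z^6, C_2 ≅ Z^4.

Boundary ∂_1: C_1 → C_0 is given by ∂[p,q] = [q] − [p].
This gives a 4×6 integer matrix of rank 3; reducing to Smith normal form yields diagonal entries (1,1,1).

The boundary map ∂_2: C_2 → C_1 sends each 2-simplex [p,q,r] to [q,r] − [p,r] + [p,q]. For instance
  ∂ADE = DE − AE + AD,
  ∂ABD = BD − AD + AB.
This gives a 6×4 integer matrix of rank 3; reducing to Smith normal form yields diagonal entries (1,1,1).

Reading off H_k = ker ∂_k / im ∂_{k+1}:

  H_0: rank C_0 − rank ∂_1 = 4 − 3 = 1, and the invariant factors of ∂_1 are all 1, so H_0 = Z.
  H_1: rank ker ∂_1 − rank ∂_2 = (6 − 3) − 3 = 0, and the invariant factors of ∂_2 are all 1, so H_1 = 0.
  H_2: rank ker ∂_2 − rank ∂_3 = (4 − 3) − 0 = 1, and there is no ∂_3, so H_2 = Z.

As a check, the Euler characteristic is 4 − 6 + 4 = 2, which agrees with 1 − 0 + 1 = 2.

H_0 ≅ Z,  H_1 = 0,  H_2 ≅ Z.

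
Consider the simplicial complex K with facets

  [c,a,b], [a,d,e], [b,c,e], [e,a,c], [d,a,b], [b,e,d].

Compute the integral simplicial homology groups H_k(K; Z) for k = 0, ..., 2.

H_0 ≅ Z,  H_1 = 0,  H_2 ≅ Z.

Order the vertices as a < b < c < d < e. Listing each simplex with vertices in this order, K has dimension 2 with simplices:

  0-simplices (5): a, b, c, d, e
  1-simplices (9): ab, ac, ad, ae, bc, bd, be, ce, de
  2-simplices (6): abc, abd, ace, ade, bce, bde

Hence C_0 ≅ Z^5, C_1 ≅ Z^9, C_2 ≅ Z^6.

Boundary ∂_1: C_1 → C_0 sends each edge [p,q] (with p < q) to q − p. For instance
  ∂de = e − d.
As a 5×9 matrix over Z this has rank 4, with invariant factors (1,1,1,1).

The boundary map ∂_2: C_2 → C_1 acts by ∂[p,q,r] = [q,r] − [p,r] + [p,q]. For instance
  ∂bce = ce − be + bc,
  ∂abc = bc − ac + ab.
The resulting 9×6 matrix has rank 5, and its Smith normal form has invariant factors (1,1,1,1,1).

Computing H_k = (kernel of ∂_k) / (image of ∂_{k+1}):

  H_0: rank C_0 − rank ∂_1 = 5 − 4 = 1, and the invariant factors of ∂_1 are all 1, so H_0 ≅ Z.
  H_1: rank ker ∂_1 − rank ∂_2 = (9 − 4) − 5 = 0, and the invariant factors of ∂_2 are all 1, so H_1 ≅ 0.
  H_2: rank ker ∂_2 − rank ∂_3 = (6 − 5) − 0 = 1, and there is no ∂_3, so H_2 ≅ Z.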